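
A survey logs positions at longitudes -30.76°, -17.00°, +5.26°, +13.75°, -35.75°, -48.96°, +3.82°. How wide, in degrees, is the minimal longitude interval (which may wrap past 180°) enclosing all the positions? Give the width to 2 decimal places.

Sort the longitudes: -48.96°, -35.75°, -30.76°, -17.00°, +3.82°, +5.26°, +13.75°.
Eastward gaps between consecutive values (wrapping around): 13.21°, 4.99°, 13.76°, 20.82°, 1.44°, 8.49°, 297.29°.
Largest gap = 297.29° ⇒ minimal covering band is its complement: 360° − 297.29° = 62.71°.
Band runs from -48.96° eastward to +13.75°.

62.71°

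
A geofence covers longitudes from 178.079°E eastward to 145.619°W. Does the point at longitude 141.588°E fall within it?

Band width going east from +178.079° to -145.619°: ((-145.619 − 178.079) mod 360) = 36.302°.
Offset of +141.588° east of the west edge: ((141.588 − 178.079) mod 360) = 323.509°.
323.509° > 36.302° ⇒ outside.

No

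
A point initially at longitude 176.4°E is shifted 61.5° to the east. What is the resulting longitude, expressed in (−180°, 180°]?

Start at +176.4°; shift +61.5° → +237.9°.
+237.9° lies outside (−180°, 180°]; subtract 360° → -122.1°.

122.1°W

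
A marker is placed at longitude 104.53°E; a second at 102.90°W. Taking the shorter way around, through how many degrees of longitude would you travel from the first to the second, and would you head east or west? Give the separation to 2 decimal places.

Raw difference: -102.90 − 104.53 = -207.43°.
Normalise into (−180°, 180°]: -207.43° + 360° = 152.57°.
Positive ⇒ the second point lies to the east; separation 152.57°.

152.57° east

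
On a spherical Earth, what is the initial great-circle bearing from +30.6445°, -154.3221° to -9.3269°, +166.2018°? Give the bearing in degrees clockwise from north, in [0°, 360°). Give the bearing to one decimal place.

Δλ = 166.2018 − -154.3221 = 320.5239°; wrapped into (−180°, 180°]: -39.4761°.
θ = atan2( sin Δλ · cos φ₂ , cos φ₁ · sin φ₂ − sin φ₁ · cos φ₂ · cos Δλ )
  = atan2(-0.62735, -0.52767) = -130.068° → normalised to [0°, 360°): 229.932°.

229.9°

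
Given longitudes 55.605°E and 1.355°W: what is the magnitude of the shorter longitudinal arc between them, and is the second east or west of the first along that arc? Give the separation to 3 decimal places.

Raw difference: -1.355 − 55.605 = -56.96°.
Normalise into (−180°, 180°]: -56.96° stays -56.96°.
Negative ⇒ the second point lies to the west; separation 56.960°.

56.960° west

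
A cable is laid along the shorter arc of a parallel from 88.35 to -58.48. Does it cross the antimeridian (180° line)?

No

Signed shortest Δλ = ((-58.48 − 88.35 + 180) mod 360) − 180 = -146.83°.
Going west by 146.83° from +88.35° reaches -58.48° without touching 180°.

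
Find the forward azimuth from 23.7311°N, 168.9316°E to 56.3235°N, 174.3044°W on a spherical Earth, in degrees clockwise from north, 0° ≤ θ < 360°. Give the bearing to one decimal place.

16.3°

Δλ = -174.3044 − 168.9316 = -343.2360°; wrapped into (−180°, 180°]: 16.7640°.
θ = atan2( sin Δλ · cos φ₂ , cos φ₁ · sin φ₂ − sin φ₁ · cos φ₂ · cos Δλ )
  = atan2(0.15994, 0.54814) = 16.266° → normalised to [0°, 360°): 16.266°.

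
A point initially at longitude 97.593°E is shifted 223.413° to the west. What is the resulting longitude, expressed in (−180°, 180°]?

125.820°W

Start at +97.593°; shift −223.413° → -125.820°.
-125.820° already lies in (−180°, 180°].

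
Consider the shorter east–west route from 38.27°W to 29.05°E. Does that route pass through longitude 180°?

Signed shortest Δλ = ((29.05 − -38.27 + 180) mod 360) − 180 = 67.32°.
Going east by 67.32° from -38.27° reaches +29.05° without touching 180°.

No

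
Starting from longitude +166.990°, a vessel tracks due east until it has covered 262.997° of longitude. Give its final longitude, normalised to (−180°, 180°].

+69.987°

Start at +166.990°; shift +262.997° → +429.987°.
+429.987° lies outside (−180°, 180°]; subtract 360° → +69.987°.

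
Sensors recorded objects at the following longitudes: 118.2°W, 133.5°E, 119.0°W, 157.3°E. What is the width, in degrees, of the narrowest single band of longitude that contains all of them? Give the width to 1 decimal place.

108.3°

Sort the longitudes: -119.0°, -118.2°, +133.5°, +157.3°.
Eastward gaps between consecutive values (wrapping around): 0.8°, 251.7°, 23.8°, 83.7°.
Largest gap = 251.7° ⇒ minimal covering band is its complement: 360° − 251.7° = 108.3°.
Band runs from +133.5° eastward to -118.2°, crossing the antimeridian.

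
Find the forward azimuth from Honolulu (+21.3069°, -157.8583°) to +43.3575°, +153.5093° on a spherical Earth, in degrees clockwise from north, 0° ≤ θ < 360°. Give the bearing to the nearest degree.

Δλ = 153.5093 − -157.8583 = 311.3676°; wrapped into (−180°, 180°]: -48.6324°.
θ = atan2( sin Δλ · cos φ₂ , cos φ₁ · sin φ₂ − sin φ₁ · cos φ₂ · cos Δλ )
  = atan2(-0.54567, 0.46502) = -49.562° → normalised to [0°, 360°): 310.438°.

310°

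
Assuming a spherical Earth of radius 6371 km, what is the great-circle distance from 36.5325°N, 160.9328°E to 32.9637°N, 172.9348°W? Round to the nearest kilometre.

2413 km

Δλ = -172.9348 − 160.9328 = -333.8676°; wrapped into (−180°, 180°]: 26.1324°.
Δφ = 32.9637 − 36.5325 = -3.5688°.
a = sin²(Δφ/2) + cos φ₁ · cos φ₂ · sin²(Δλ/2) = 0.035427.
c = 2·atan2(√a, √(1−a)) = 0.37870 rad → d = 6371·c ≈ 2412.69 km.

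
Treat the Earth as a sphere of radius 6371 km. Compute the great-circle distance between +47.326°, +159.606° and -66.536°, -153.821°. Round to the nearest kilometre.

Δλ = -153.821 − 159.606 = -313.427°; wrapped into (−180°, 180°]: 46.573°.
Δφ = -66.536 − 47.326 = -113.862°.
a = sin²(Δφ/2) + cos φ₁ · cos φ₂ · sin²(Δλ/2) = 0.744448.
c = 2·atan2(√a, √(1−a)) = 2.08162 rad → d = 6371·c ≈ 13262.00 km.

13262 km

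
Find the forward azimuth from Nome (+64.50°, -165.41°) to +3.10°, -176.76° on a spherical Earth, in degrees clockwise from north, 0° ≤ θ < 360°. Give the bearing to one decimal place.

Δλ = -176.76 − -165.41 = -11.35°.
θ = atan2( sin Δλ · cos φ₂ , cos φ₁ · sin φ₂ − sin φ₁ · cos φ₂ · cos Δλ )
  = atan2(-0.19651, -0.86036) = -167.134° → normalised to [0°, 360°): 192.866°.

192.9°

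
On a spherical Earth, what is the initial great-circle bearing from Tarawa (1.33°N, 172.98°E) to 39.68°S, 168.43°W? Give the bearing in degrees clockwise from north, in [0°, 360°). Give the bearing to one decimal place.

159.5°

Δλ = -168.43 − 172.98 = -341.41°; wrapped into (−180°, 180°]: 18.59°.
θ = atan2( sin Δλ · cos φ₂ , cos φ₁ · sin φ₂ − sin φ₁ · cos φ₂ · cos Δλ )
  = atan2(0.24535, -0.65526) = 159.472° → normalised to [0°, 360°): 159.472°.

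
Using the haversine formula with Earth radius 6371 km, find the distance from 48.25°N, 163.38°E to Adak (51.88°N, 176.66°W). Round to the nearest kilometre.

1475 km

Δλ = -176.66 − 163.38 = -340.04°; wrapped into (−180°, 180°]: 19.96°.
Δφ = 51.88 − 48.25 = 3.63°.
a = sin²(Δφ/2) + cos φ₁ · cos φ₂ · sin²(Δλ/2) = 0.013349.
c = 2·atan2(√a, √(1−a)) = 0.23159 rad → d = 6371·c ≈ 1475.48 km.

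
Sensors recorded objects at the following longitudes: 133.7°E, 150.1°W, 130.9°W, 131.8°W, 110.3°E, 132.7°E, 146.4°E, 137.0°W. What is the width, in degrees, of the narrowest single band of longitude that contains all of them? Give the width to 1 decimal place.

118.8°

Sort the longitudes: -150.1°, -137.0°, -131.8°, -130.9°, +110.3°, +132.7°, +133.7°, +146.4°.
Eastward gaps between consecutive values (wrapping around): 13.1°, 5.2°, 0.9°, 241.2°, 22.4°, 1.0°, 12.7°, 63.5°.
Largest gap = 241.2° ⇒ minimal covering band is its complement: 360° − 241.2° = 118.8°.
Band runs from +110.3° eastward to -130.9°, crossing the antimeridian.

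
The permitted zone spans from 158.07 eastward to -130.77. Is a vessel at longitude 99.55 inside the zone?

Band width going east from +158.07° to -130.77°: ((-130.77 − 158.07) mod 360) = 71.16°.
Offset of +99.55° east of the west edge: ((99.55 − 158.07) mod 360) = 301.48°.
301.48° > 71.16° ⇒ outside.

No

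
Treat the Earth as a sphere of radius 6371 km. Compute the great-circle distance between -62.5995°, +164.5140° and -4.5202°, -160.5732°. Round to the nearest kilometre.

Δλ = -160.5732 − 164.5140 = -325.0872°; wrapped into (−180°, 180°]: 34.9128°.
Δφ = -4.5202 − -62.5995 = 58.0793°.
a = sin²(Δφ/2) + cos φ₁ · cos φ₂ · sin²(Δλ/2) = 0.276912.
c = 2·atan2(√a, √(1−a)) = 1.10831 rad → d = 6371·c ≈ 7061.03 km.

7061 km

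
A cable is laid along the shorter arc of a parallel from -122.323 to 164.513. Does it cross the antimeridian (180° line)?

Naïve |164.513 − -122.323| = 286.836° > 180°, so the shorter arc goes the other way round — across 180°.
Signed shortest Δλ = ((164.513 − -122.323 + 180) mod 360) − 180 = -73.164°.
Going west by 73.164° from -122.323° passes through 180° before reaching +164.513°.

Yes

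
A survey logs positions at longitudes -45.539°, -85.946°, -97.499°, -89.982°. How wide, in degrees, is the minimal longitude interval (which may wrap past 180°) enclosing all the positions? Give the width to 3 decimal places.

Sort the longitudes: -97.499°, -89.982°, -85.946°, -45.539°.
Eastward gaps between consecutive values (wrapping around): 7.517°, 4.036°, 40.407°, 308.040°.
Largest gap = 308.040° ⇒ minimal covering band is its complement: 360° − 308.040° = 51.960°.
Band runs from -97.499° eastward to -45.539°.

51.960°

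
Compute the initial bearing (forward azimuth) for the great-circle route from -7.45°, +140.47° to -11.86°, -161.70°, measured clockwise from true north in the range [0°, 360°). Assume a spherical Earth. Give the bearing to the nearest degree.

99°

Δλ = -161.70 − 140.47 = -302.17°; wrapped into (−180°, 180°]: 57.83°.
θ = atan2( sin Δλ · cos φ₂ , cos φ₁ · sin φ₂ − sin φ₁ · cos φ₂ · cos Δλ )
  = atan2(0.82840, -0.13622) = 99.338° → normalised to [0°, 360°): 99.338°.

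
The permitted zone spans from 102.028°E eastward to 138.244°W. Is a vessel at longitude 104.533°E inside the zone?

Band width going east from +102.028° to -138.244°: ((-138.244 − 102.028) mod 360) = 119.728°.
Offset of +104.533° east of the west edge: ((104.533 − 102.028) mod 360) = 2.505°.
2.505° ≤ 119.728° ⇒ inside.

Yes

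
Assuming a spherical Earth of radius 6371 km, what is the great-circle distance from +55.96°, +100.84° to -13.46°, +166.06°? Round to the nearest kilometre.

9783 km

Δλ = 166.06 − 100.84 = 65.22°.
Δφ = -13.46 − 55.96 = -69.42°.
a = sin²(Δφ/2) + cos φ₁ · cos φ₂ · sin²(Δλ/2) = 0.482353.
c = 2·atan2(√a, √(1−a)) = 1.53549 rad → d = 6371·c ≈ 9782.64 km.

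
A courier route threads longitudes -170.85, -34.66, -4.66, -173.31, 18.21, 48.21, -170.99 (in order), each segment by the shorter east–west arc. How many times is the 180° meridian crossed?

2

Leg 1: -170.85° → -34.66°, shortest Δλ = 136.19° (east) — does not cross 180°.
Leg 2: -34.66° → -4.66°, shortest Δλ = 30.0° (east) — does not cross 180°.
Leg 3: -4.66° → -173.31°, shortest Δλ = -168.65° (west) — does not cross 180°.
Leg 4: -173.31° → +18.21°, shortest Δλ = -168.48° (west) — crosses 180°.
Leg 5: +18.21° → +48.21°, shortest Δλ = 30.0° (east) — does not cross 180°.
Leg 6: +48.21° → -170.99°, shortest Δλ = 140.8° (east) — crosses 180°.
Total crossings: 2.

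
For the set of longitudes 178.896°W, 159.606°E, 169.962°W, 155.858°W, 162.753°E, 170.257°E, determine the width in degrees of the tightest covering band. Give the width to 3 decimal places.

44.536°

Sort the longitudes: -178.896°, -169.962°, -155.858°, +159.606°, +162.753°, +170.257°.
Eastward gaps between consecutive values (wrapping around): 8.934°, 14.104°, 315.464°, 3.147°, 7.504°, 10.847°.
Largest gap = 315.464° ⇒ minimal covering band is its complement: 360° − 315.464° = 44.536°.
Band runs from +159.606° eastward to -155.858°, crossing the antimeridian.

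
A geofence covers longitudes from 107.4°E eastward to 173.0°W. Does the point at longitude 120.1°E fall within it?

Band width going east from +107.4° to -173.0°: ((-173.0 − 107.4) mod 360) = 79.6°.
Offset of +120.1° east of the west edge: ((120.1 − 107.4) mod 360) = 12.7°.
12.7° ≤ 79.6° ⇒ inside.

Yes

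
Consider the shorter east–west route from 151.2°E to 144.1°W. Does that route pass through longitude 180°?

Naïve |-144.1 − 151.2| = 295.3° > 180°, so the shorter arc goes the other way round — across 180°.
Signed shortest Δλ = ((-144.1 − 151.2 + 180) mod 360) − 180 = 64.7°.
Going east by 64.7° from +151.2° passes through 180° before reaching -144.1°.

Yes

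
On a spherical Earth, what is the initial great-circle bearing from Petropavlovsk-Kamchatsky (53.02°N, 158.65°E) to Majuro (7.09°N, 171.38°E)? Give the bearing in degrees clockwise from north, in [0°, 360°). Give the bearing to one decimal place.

162.6°

Δλ = 171.38 − 158.65 = 12.73°.
θ = atan2( sin Δλ · cos φ₂ , cos φ₁ · sin φ₂ − sin φ₁ · cos φ₂ · cos Δλ )
  = atan2(0.21867, -0.69900) = 162.629° → normalised to [0°, 360°): 162.629°.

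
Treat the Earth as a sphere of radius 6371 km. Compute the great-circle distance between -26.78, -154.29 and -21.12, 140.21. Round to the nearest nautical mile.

3572 nmi

Δλ = 140.21 − -154.29 = 294.50°; wrapped into (−180°, 180°]: -65.50°.
Δφ = -21.12 − -26.78 = 5.66°.
a = sin²(Δφ/2) + cos φ₁ · cos φ₂ · sin²(Δλ/2) = 0.246152.
c = 2·atan2(√a, √(1−a)) = 1.03829 rad → d = 6371·c ≈ 6614.94 km ≈ 3571.78 nmi.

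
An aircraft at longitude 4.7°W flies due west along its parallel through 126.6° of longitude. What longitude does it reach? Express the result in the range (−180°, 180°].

Start at -4.7°; shift −126.6° → -131.3°.
-131.3° already lies in (−180°, 180°].

131.3°W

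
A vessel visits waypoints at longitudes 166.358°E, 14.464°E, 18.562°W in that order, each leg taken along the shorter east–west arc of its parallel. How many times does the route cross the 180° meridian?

0

Leg 1: +166.358° → +14.464°, shortest Δλ = -151.894° (west) — does not cross 180°.
Leg 2: +14.464° → -18.562°, shortest Δλ = -33.026° (west) — does not cross 180°.
Total crossings: 0.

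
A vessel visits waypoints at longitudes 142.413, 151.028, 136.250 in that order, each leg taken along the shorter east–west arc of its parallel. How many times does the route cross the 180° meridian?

Leg 1: +142.413° → +151.028°, shortest Δλ = 8.615° (east) — does not cross 180°.
Leg 2: +151.028° → +136.250°, shortest Δλ = -14.778° (west) — does not cross 180°.
Total crossings: 0.

0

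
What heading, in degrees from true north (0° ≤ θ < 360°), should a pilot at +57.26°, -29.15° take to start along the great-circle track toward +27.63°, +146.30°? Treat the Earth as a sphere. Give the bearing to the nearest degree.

4°

Δλ = 146.30 − -29.15 = 175.45°.
θ = atan2( sin Δλ · cos φ₂ , cos φ₁ · sin φ₂ − sin φ₁ · cos φ₂ · cos Δλ )
  = atan2(0.07028, 0.99368) = 4.046° → normalised to [0°, 360°): 4.046°.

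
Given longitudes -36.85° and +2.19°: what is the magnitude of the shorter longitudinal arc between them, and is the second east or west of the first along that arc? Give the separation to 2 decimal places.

39.04° east

Raw difference: 2.19 − -36.85 = 39.04°.
Normalise into (−180°, 180°]: 39.04° stays 39.04°.
Positive ⇒ the second point lies to the east; separation 39.04°.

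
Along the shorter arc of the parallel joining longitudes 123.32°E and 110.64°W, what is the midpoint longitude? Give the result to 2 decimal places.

173.66°W

Signed shortest Δλ from +123.32° to -110.64° is +126.04°.
Midpoint longitude = +123.32° + (+126.04°)/2 = +123.32° + 63.02° = +186.34°.
Normalise into (−180°, 180°]: -173.66°.
(The naïve average (+123.32 + -110.64)/2 = 6.34° is on the wrong side of the globe.)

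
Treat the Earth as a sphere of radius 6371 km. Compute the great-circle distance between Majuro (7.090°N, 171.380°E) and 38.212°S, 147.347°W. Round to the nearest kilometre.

6600 km

Δλ = -147.347 − 171.380 = -318.727°; wrapped into (−180°, 180°]: 41.273°.
Δφ = -38.212 − 7.090 = -45.302°.
a = sin²(Δφ/2) + cos φ₁ · cos φ₂ · sin²(Δλ/2) = 0.245166.
c = 2·atan2(√a, √(1−a)) = 1.03600 rad → d = 6371·c ≈ 6600.34 km.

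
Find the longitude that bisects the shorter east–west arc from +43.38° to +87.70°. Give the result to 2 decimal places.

+65.54°

Signed shortest Δλ from +43.38° to +87.70° is +44.32°.
Midpoint longitude = +43.38° + (+44.32°)/2 = +43.38° + 22.16° = +65.54°.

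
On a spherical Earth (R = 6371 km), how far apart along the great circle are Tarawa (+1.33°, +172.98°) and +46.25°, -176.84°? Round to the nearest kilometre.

Δλ = -176.84 − 172.98 = -349.82°; wrapped into (−180°, 180°]: 10.18°.
Δφ = 46.25 − 1.33 = 44.92°.
a = sin²(Δφ/2) + cos φ₁ · cos φ₂ · sin²(Δλ/2) = 0.151395.
c = 2·atan2(√a, √(1−a)) = 0.79930 rad → d = 6371·c ≈ 5092.33 km.

5092 km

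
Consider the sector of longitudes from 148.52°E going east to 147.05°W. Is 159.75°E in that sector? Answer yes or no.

Band width going east from +148.52° to -147.05°: ((-147.05 − 148.52) mod 360) = 64.43°.
Offset of +159.75° east of the west edge: ((159.75 − 148.52) mod 360) = 11.23°.
11.23° ≤ 64.43° ⇒ inside.

Yes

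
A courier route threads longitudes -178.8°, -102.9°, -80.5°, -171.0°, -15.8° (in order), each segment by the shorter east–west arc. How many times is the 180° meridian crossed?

0

Leg 1: -178.8° → -102.9°, shortest Δλ = 75.9° (east) — does not cross 180°.
Leg 2: -102.9° → -80.5°, shortest Δλ = 22.4° (east) — does not cross 180°.
Leg 3: -80.5° → -171.0°, shortest Δλ = -90.5° (west) — does not cross 180°.
Leg 4: -171.0° → -15.8°, shortest Δλ = 155.2° (east) — does not cross 180°.
Total crossings: 0.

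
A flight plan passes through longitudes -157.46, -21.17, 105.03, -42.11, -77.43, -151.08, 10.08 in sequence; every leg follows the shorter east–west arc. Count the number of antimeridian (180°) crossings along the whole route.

Leg 1: -157.46° → -21.17°, shortest Δλ = 136.29° (east) — does not cross 180°.
Leg 2: -21.17° → +105.03°, shortest Δλ = 126.2° (east) — does not cross 180°.
Leg 3: +105.03° → -42.11°, shortest Δλ = -147.14° (west) — does not cross 180°.
Leg 4: -42.11° → -77.43°, shortest Δλ = -35.32° (west) — does not cross 180°.
Leg 5: -77.43° → -151.08°, shortest Δλ = -73.65° (west) — does not cross 180°.
Leg 6: -151.08° → +10.08°, shortest Δλ = 161.16° (east) — does not cross 180°.
Total crossings: 0.

0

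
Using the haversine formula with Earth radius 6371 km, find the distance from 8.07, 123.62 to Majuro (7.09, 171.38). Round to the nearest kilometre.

Δλ = 171.38 − 123.62 = 47.76°.
Δφ = 7.09 − 8.07 = -0.98°.
a = sin²(Δφ/2) + cos φ₁ · cos φ₂ · sin²(Δλ/2) = 0.161091.
c = 2·atan2(√a, √(1−a)) = 0.82600 rad → d = 6371·c ≈ 5262.48 km.

5262 km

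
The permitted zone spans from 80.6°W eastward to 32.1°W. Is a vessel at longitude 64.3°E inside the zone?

No

Band width going east from -80.6° to -32.1°: ((-32.1 − -80.6) mod 360) = 48.5°.
Offset of +64.3° east of the west edge: ((64.3 − -80.6) mod 360) = 144.9°.
144.9° > 48.5° ⇒ outside.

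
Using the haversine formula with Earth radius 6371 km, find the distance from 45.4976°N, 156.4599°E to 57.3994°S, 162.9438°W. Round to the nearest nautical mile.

Δλ = -162.9438 − 156.4599 = -319.4037°; wrapped into (−180°, 180°]: 40.5963°.
Δφ = -57.3994 − 45.4976 = -102.8970°.
a = sin²(Δφ/2) + cos φ₁ · cos φ₂ · sin²(Δλ/2) = 0.657047.
c = 2·atan2(√a, √(1−a)) = 1.89030 rad → d = 6371·c ≈ 12043.10 km ≈ 6502.75 nmi.

6503 nmi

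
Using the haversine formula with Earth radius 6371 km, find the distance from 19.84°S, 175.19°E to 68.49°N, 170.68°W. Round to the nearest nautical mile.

Δλ = -170.68 − 175.19 = -345.87°; wrapped into (−180°, 180°]: 14.13°.
Δφ = 68.49 − -19.84 = 88.33°.
a = sin²(Δφ/2) + cos φ₁ · cos φ₂ · sin²(Δλ/2) = 0.490646.
c = 2·atan2(√a, √(1−a)) = 1.55209 rad → d = 6371·c ≈ 9888.35 km ≈ 5339.28 nmi.

5339 nmi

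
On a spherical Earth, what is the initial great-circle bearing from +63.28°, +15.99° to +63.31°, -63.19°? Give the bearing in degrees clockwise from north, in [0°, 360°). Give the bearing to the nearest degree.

306°

Δλ = -63.19 − 15.99 = -79.18°.
θ = atan2( sin Δλ · cos φ₂ , cos φ₁ · sin φ₂ − sin φ₁ · cos φ₂ · cos Δλ )
  = atan2(-0.44118, 0.32641) = -53.504° → normalised to [0°, 360°): 306.496°.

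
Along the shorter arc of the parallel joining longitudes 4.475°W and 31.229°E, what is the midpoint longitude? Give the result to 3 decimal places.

Signed shortest Δλ from -4.475° to +31.229° is +35.704°.
Midpoint longitude = -4.475° + (+35.704°)/2 = -4.475° + 17.852° = +13.377°.

13.377°E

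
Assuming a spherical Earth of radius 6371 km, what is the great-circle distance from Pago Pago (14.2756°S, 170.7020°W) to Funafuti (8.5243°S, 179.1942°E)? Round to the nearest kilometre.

1273 km

Δλ = 179.1942 − -170.7020 = 349.8962°; wrapped into (−180°, 180°]: -10.1038°.
Δφ = -8.5243 − -14.2756 = 5.7513°.
a = sin²(Δφ/2) + cos φ₁ · cos φ₂ · sin²(Δλ/2) = 0.009949.
c = 2·atan2(√a, √(1−a)) = 0.19982 rad → d = 6371·c ≈ 1273.04 km.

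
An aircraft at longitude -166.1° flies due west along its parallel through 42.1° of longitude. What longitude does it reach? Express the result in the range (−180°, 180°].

Start at -166.1°; shift −42.1° → -208.2°.
-208.2° lies outside (−180°, 180°]; add 360° → +151.8°.

+151.8°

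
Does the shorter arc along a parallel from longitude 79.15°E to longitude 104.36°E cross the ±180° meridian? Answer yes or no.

Signed shortest Δλ = ((104.36 − 79.15 + 180) mod 360) − 180 = 25.21°.
Going east by 25.21° from +79.15° reaches +104.36° without touching 180°.

No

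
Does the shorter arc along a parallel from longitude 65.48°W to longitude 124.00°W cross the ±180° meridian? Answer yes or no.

Signed shortest Δλ = ((-124.00 − -65.48 + 180) mod 360) − 180 = -58.52°.
Going west by 58.52° from -65.48° reaches -124.00° without touching 180°.

No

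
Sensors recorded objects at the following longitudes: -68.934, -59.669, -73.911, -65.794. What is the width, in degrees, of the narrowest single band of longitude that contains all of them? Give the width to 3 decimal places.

Sort the longitudes: -73.911°, -68.934°, -65.794°, -59.669°.
Eastward gaps between consecutive values (wrapping around): 4.977°, 3.140°, 6.125°, 345.758°.
Largest gap = 345.758° ⇒ minimal covering band is its complement: 360° − 345.758° = 14.242°.
Band runs from -73.911° eastward to -59.669°.

14.242°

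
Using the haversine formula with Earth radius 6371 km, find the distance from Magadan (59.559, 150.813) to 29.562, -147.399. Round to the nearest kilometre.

5635 km

Δλ = -147.399 − 150.813 = -298.212°; wrapped into (−180°, 180°]: 61.788°.
Δφ = 29.562 − 59.559 = -29.997°.
a = sin²(Δφ/2) + cos φ₁ · cos φ₂ · sin²(Δλ/2) = 0.183156.
c = 2·atan2(√a, √(1−a)) = 0.88448 rad → d = 6371·c ≈ 5635.05 km.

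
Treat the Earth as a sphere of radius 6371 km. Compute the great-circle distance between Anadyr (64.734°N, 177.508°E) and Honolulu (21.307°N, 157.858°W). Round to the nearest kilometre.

Δλ = -157.858 − 177.508 = -335.366°; wrapped into (−180°, 180°]: 24.634°.
Δφ = 21.307 − 64.734 = -43.427°.
a = sin²(Δφ/2) + cos φ₁ · cos φ₂ · sin²(Δλ/2) = 0.154970.
c = 2·atan2(√a, √(1−a)) = 0.80922 rad → d = 6371·c ≈ 5155.56 km.

5156 km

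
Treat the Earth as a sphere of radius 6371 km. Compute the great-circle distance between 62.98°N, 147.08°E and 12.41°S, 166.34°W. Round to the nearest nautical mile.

Δλ = -166.34 − 147.08 = -313.42°; wrapped into (−180°, 180°]: 46.58°.
Δφ = -12.41 − 62.98 = -75.39°.
a = sin²(Δφ/2) + cos φ₁ · cos φ₂ · sin²(Δλ/2) = 0.443242.
c = 2·atan2(√a, √(1−a)) = 1.45704 rad → d = 6371·c ≈ 9282.77 km ≈ 5012.30 nmi.

5012 nmi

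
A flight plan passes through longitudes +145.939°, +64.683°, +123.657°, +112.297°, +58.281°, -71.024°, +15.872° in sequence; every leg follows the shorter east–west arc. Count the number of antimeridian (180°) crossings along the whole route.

0

Leg 1: +145.939° → +64.683°, shortest Δλ = -81.256° (west) — does not cross 180°.
Leg 2: +64.683° → +123.657°, shortest Δλ = 58.974° (east) — does not cross 180°.
Leg 3: +123.657° → +112.297°, shortest Δλ = -11.36° (west) — does not cross 180°.
Leg 4: +112.297° → +58.281°, shortest Δλ = -54.016° (west) — does not cross 180°.
Leg 5: +58.281° → -71.024°, shortest Δλ = -129.305° (west) — does not cross 180°.
Leg 6: -71.024° → +15.872°, shortest Δλ = 86.896° (east) — does not cross 180°.
Total crossings: 0.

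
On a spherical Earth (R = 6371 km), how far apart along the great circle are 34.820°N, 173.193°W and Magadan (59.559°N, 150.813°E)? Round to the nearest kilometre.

Δλ = 150.813 − -173.193 = 324.006°; wrapped into (−180°, 180°]: -35.994°.
Δφ = 59.559 − 34.820 = 24.739°.
a = sin²(Δφ/2) + cos φ₁ · cos φ₂ · sin²(Δλ/2) = 0.085594.
c = 2·atan2(√a, √(1−a)) = 0.59381 rad → d = 6371·c ≈ 3783.19 km.

3783 km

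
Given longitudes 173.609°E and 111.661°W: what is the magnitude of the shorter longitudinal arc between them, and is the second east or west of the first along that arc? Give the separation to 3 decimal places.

Raw difference: -111.661 − 173.609 = -285.27°.
Normalise into (−180°, 180°]: -285.27° + 360° = 74.73°.
Positive ⇒ the second point lies to the east; separation 74.730°.

74.730° east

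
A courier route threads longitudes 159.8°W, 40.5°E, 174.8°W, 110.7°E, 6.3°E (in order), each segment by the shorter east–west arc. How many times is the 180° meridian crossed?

3

Leg 1: -159.8° → +40.5°, shortest Δλ = -159.7° (west) — crosses 180°.
Leg 2: +40.5° → -174.8°, shortest Δλ = 144.7° (east) — crosses 180°.
Leg 3: -174.8° → +110.7°, shortest Δλ = -74.5° (west) — crosses 180°.
Leg 4: +110.7° → +6.3°, shortest Δλ = -104.4° (west) — does not cross 180°.
Total crossings: 3.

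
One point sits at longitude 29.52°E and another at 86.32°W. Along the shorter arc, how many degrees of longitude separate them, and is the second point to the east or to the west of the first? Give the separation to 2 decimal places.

Raw difference: -86.32 − 29.52 = -115.84°.
Normalise into (−180°, 180°]: -115.84° stays -115.84°.
Negative ⇒ the second point lies to the west; separation 115.84°.

115.84° west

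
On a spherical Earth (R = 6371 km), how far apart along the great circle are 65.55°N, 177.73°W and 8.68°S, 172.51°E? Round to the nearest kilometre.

8293 km

Δλ = 172.51 − -177.73 = 350.24°; wrapped into (−180°, 180°]: -9.76°.
Δφ = -8.68 − 65.55 = -74.23°.
a = sin²(Δφ/2) + cos φ₁ · cos φ₂ · sin²(Δλ/2) = 0.367073.
c = 2·atan2(√a, √(1−a)) = 1.30171 rad → d = 6371·c ≈ 8293.17 km.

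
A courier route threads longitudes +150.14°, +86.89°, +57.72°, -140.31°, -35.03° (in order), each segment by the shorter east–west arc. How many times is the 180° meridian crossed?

1

Leg 1: +150.14° → +86.89°, shortest Δλ = -63.25° (west) — does not cross 180°.
Leg 2: +86.89° → +57.72°, shortest Δλ = -29.17° (west) — does not cross 180°.
Leg 3: +57.72° → -140.31°, shortest Δλ = 161.97° (east) — crosses 180°.
Leg 4: -140.31° → -35.03°, shortest Δλ = 105.28° (east) — does not cross 180°.
Total crossings: 1.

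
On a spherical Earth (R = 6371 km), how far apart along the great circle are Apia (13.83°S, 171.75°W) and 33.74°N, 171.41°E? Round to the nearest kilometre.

Δλ = 171.41 − -171.75 = 343.16°; wrapped into (−180°, 180°]: -16.84°.
Δφ = 33.74 − -13.83 = 47.57°.
a = sin²(Δφ/2) + cos φ₁ · cos φ₂ · sin²(Δλ/2) = 0.179968.
c = 2·atan2(√a, √(1−a)) = 0.87622 rad → d = 6371·c ≈ 5582.37 km.

5582 km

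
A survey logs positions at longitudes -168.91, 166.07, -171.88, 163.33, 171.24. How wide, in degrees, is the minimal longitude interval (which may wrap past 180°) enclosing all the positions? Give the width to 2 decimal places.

Sort the longitudes: -171.88°, -168.91°, +163.33°, +166.07°, +171.24°.
Eastward gaps between consecutive values (wrapping around): 2.97°, 332.24°, 2.74°, 5.17°, 16.88°.
Largest gap = 332.24° ⇒ minimal covering band is its complement: 360° − 332.24° = 27.76°.
Band runs from +163.33° eastward to -168.91°, crossing the antimeridian.

27.76°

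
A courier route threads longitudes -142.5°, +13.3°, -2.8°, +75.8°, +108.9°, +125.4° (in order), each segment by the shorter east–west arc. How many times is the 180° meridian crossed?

0

Leg 1: -142.5° → +13.3°, shortest Δλ = 155.8° (east) — does not cross 180°.
Leg 2: +13.3° → -2.8°, shortest Δλ = -16.1° (west) — does not cross 180°.
Leg 3: -2.8° → +75.8°, shortest Δλ = 78.6° (east) — does not cross 180°.
Leg 4: +75.8° → +108.9°, shortest Δλ = 33.1° (east) — does not cross 180°.
Leg 5: +108.9° → +125.4°, shortest Δλ = 16.5° (east) — does not cross 180°.
Total crossings: 0.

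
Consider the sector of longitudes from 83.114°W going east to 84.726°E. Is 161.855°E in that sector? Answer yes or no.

Band width going east from -83.114° to +84.726°: ((84.726 − -83.114) mod 360) = 167.840°.
Offset of +161.855° east of the west edge: ((161.855 − -83.114) mod 360) = 244.969°.
244.969° > 167.840° ⇒ outside.

No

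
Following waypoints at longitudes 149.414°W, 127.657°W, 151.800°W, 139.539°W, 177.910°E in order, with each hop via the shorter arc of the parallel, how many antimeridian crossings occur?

Leg 1: -149.414° → -127.657°, shortest Δλ = 21.757° (east) — does not cross 180°.
Leg 2: -127.657° → -151.800°, shortest Δλ = -24.143° (west) — does not cross 180°.
Leg 3: -151.800° → -139.539°, shortest Δλ = 12.261° (east) — does not cross 180°.
Leg 4: -139.539° → +177.910°, shortest Δλ = -42.551° (west) — crosses 180°.
Total crossings: 1.

1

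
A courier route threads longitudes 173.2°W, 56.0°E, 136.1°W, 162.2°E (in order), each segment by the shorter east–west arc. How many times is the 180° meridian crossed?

Leg 1: -173.2° → +56.0°, shortest Δλ = -130.8° (west) — crosses 180°.
Leg 2: +56.0° → -136.1°, shortest Δλ = 167.9° (east) — crosses 180°.
Leg 3: -136.1° → +162.2°, shortest Δλ = -61.7° (west) — crosses 180°.
Total crossings: 3.

3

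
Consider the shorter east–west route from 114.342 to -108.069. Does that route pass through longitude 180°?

Yes

Naïve |-108.069 − 114.342| = 222.411° > 180°, so the shorter arc goes the other way round — across 180°.
Signed shortest Δλ = ((-108.069 − 114.342 + 180) mod 360) − 180 = 137.589°.
Going east by 137.589° from +114.342° passes through 180° before reaching -108.069°.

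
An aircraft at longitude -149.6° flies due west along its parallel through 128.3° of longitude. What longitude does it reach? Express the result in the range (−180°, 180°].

Start at -149.6°; shift −128.3° → -277.9°.
-277.9° lies outside (−180°, 180°]; add 360° → +82.1°.

+82.1°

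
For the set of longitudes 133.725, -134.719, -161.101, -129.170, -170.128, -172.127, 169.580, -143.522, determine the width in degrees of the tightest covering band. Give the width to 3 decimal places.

97.105°

Sort the longitudes: -172.127°, -170.128°, -161.101°, -143.522°, -134.719°, -129.170°, +133.725°, +169.580°.
Eastward gaps between consecutive values (wrapping around): 1.999°, 9.027°, 17.579°, 8.803°, 5.549°, 262.895°, 35.855°, 18.293°.
Largest gap = 262.895° ⇒ minimal covering band is its complement: 360° − 262.895° = 97.105°.
Band runs from +133.725° eastward to -129.170°, crossing the antimeridian.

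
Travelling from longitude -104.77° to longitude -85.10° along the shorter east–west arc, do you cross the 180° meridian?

No

Signed shortest Δλ = ((-85.10 − -104.77 + 180) mod 360) − 180 = 19.67°.
Going east by 19.67° from -104.77° reaches -85.10° without touching 180°.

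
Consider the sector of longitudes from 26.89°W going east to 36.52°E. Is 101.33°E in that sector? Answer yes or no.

No

Band width going east from -26.89° to +36.52°: ((36.52 − -26.89) mod 360) = 63.41°.
Offset of +101.33° east of the west edge: ((101.33 − -26.89) mod 360) = 128.22°.
128.22° > 63.41° ⇒ outside.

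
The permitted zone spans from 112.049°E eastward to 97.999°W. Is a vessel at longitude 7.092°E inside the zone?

No

Band width going east from +112.049° to -97.999°: ((-97.999 − 112.049) mod 360) = 149.952°.
Offset of +7.092° east of the west edge: ((7.092 − 112.049) mod 360) = 255.043°.
255.043° > 149.952° ⇒ outside.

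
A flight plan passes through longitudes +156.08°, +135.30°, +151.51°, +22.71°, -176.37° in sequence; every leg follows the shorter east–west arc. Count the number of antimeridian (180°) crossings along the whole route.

Leg 1: +156.08° → +135.30°, shortest Δλ = -20.78° (west) — does not cross 180°.
Leg 2: +135.30° → +151.51°, shortest Δλ = 16.21° (east) — does not cross 180°.
Leg 3: +151.51° → +22.71°, shortest Δλ = -128.8° (west) — does not cross 180°.
Leg 4: +22.71° → -176.37°, shortest Δλ = 160.92° (east) — crosses 180°.
Total crossings: 1.

1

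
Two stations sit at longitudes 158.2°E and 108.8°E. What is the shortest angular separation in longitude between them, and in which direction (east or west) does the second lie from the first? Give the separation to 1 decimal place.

Raw difference: 108.8 − 158.2 = -49.4°.
Normalise into (−180°, 180°]: -49.4° stays -49.4°.
Negative ⇒ the second point lies to the west; separation 49.4°.

49.4° west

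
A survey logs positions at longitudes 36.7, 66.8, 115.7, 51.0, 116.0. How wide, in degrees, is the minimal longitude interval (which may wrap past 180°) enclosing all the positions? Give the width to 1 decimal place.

79.3°

Sort the longitudes: +36.7°, +51.0°, +66.8°, +115.7°, +116.0°.
Eastward gaps between consecutive values (wrapping around): 14.3°, 15.8°, 48.9°, 0.3°, 280.7°.
Largest gap = 280.7° ⇒ minimal covering band is its complement: 360° − 280.7° = 79.3°.
Band runs from +36.7° eastward to +116.0°.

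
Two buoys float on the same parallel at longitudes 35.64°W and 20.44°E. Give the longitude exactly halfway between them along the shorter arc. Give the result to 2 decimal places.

Signed shortest Δλ from -35.64° to +20.44° is +56.08°.
Midpoint longitude = -35.64° + (+56.08°)/2 = -35.64° + 28.04° = -7.60°.

7.60°W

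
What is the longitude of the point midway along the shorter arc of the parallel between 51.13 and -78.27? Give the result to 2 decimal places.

-13.57°

Signed shortest Δλ from +51.13° to -78.27° is -129.40°.
Midpoint longitude = +51.13° + (-129.40°)/2 = +51.13° − 64.70° = -13.57°.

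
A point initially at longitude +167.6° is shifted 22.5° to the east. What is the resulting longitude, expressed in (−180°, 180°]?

Start at +167.6°; shift +22.5° → +190.1°.
+190.1° lies outside (−180°, 180°]; subtract 360° → -169.9°.

-169.9°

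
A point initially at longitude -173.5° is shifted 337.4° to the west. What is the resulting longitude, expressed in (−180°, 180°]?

Start at -173.5°; shift −337.4° → -510.9°.
-510.9° lies outside (−180°, 180°]; add 360° → -150.9°.

-150.9°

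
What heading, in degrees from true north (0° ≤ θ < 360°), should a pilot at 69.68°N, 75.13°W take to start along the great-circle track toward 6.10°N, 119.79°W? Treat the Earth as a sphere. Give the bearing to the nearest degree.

Δλ = -119.79 − -75.13 = -44.66°.
θ = atan2( sin Δλ · cos φ₂ , cos φ₁ · sin φ₂ − sin φ₁ · cos φ₂ · cos Δλ )
  = atan2(-0.69892, -0.62635) = -131.866° → normalised to [0°, 360°): 228.134°.

228°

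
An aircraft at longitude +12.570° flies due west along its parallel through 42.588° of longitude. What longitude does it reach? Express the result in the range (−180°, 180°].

-30.018°

Start at +12.570°; shift −42.588° → -30.018°.
-30.018° already lies in (−180°, 180°].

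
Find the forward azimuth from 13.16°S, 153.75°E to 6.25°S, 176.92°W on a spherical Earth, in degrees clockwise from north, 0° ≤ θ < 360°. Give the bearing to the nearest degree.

79°

Δλ = -176.92 − 153.75 = -330.67°; wrapped into (−180°, 180°]: 29.33°.
θ = atan2( sin Δλ · cos φ₂ , cos φ₁ · sin φ₂ − sin φ₁ · cos φ₂ · cos Δλ )
  = atan2(0.48693, 0.09130) = 79.380° → normalised to [0°, 360°): 79.380°.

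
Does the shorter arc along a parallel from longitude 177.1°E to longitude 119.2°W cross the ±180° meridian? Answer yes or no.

Naïve |-119.2 − 177.1| = 296.3° > 180°, so the shorter arc goes the other way round — across 180°.
Signed shortest Δλ = ((-119.2 − 177.1 + 180) mod 360) − 180 = 63.7°.
Going east by 63.7° from +177.1° passes through 180° before reaching -119.2°.

Yes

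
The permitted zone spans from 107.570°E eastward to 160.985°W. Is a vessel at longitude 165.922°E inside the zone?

Yes

Band width going east from +107.570° to -160.985°: ((-160.985 − 107.570) mod 360) = 91.445°.
Offset of +165.922° east of the west edge: ((165.922 − 107.570) mod 360) = 58.352°.
58.352° ≤ 91.445° ⇒ inside.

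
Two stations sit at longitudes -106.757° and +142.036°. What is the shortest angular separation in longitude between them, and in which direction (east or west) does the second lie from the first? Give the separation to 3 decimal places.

111.207° west

Raw difference: 142.036 − -106.757 = 248.793°.
Normalise into (−180°, 180°]: 248.793° − 360° = -111.207°.
Negative ⇒ the second point lies to the west; separation 111.207°.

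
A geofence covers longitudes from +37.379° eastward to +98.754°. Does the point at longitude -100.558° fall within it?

No

Band width going east from +37.379° to +98.754°: ((98.754 − 37.379) mod 360) = 61.375°.
Offset of -100.558° east of the west edge: ((-100.558 − 37.379) mod 360) = 222.063°.
222.063° > 61.375° ⇒ outside.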